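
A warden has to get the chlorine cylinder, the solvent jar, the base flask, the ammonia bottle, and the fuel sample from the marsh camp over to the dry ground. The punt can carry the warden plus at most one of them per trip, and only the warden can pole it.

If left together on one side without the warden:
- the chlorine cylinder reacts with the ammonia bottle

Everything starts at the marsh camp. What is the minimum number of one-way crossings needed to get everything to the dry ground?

9

Counting alone: the warden can take at most 1 across per trip to the dry ground, so moving all 5 needs at least 5 loaded trips out, with a return between consecutive ones — at least 9 crossings.
The plan below uses exactly 9 crossings, so it is optimal:
1. Warden goes to the dry ground with the chlorine cylinder.
2. Warden goes back to the marsh camp alone.
3. Warden goes to the dry ground with the solvent jar.
4. Warden goes back to the marsh camp alone.
5. Warden goes to the dry ground with the base flask.
6. Warden goes back to the marsh camp alone.
7. Warden goes to the dry ground with the fuel sample.
8. Warden goes back to the marsh camp alone.
9. Warden goes to the dry ground with the ammonia bottle.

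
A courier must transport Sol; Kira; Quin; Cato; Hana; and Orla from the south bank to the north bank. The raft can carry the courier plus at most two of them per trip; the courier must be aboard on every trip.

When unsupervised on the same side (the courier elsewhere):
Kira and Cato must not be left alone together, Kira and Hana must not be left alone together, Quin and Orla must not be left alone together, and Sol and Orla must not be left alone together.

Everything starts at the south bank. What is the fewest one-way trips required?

Counting alone: the courier can take at most 2 across per trip to the north bank, so moving all 6 needs at least 3 loaded trips out, with a return between consecutive ones — at least 5 crossings.
The safety rule pushes this higher. Following every safe sequence of crossings, the most of the 6 that can be at the north bank as the raft arrives there on crossing 5 is 5 — never all 6.
So no plan with fewer than 7 crossings exists, and this one achieves 7:
1. Courier goes to the north bank with Kira and Orla.
2. Courier goes back to the south bank alone.
3. Courier goes to the north bank with Quin and Sol.
4. Courier goes back to the south bank with Orla.
5. Courier goes to the north bank with Cato and Hana.
6. Courier goes back to the south bank with Kira.
7. Courier goes to the north bank with Kira and Orla.

7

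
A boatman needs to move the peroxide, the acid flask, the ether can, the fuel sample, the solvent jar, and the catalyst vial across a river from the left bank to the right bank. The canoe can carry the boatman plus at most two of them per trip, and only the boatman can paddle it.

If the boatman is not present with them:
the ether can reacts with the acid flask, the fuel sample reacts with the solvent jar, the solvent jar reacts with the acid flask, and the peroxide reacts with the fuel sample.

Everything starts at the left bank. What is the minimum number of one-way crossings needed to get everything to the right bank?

7

Counting alone: the boatman can take at most 2 across per trip to the right bank, so moving all 6 needs at least 3 loaded trips out, with a return between consecutive ones — at least 5 crossings.
The safety rule pushes this higher. Following every safe sequence of crossings, the most of the 6 that can be at the right bank as the canoe arrives there on crossing 5 is 5 — never all 6.
So no plan with fewer than 7 crossings exists, and this one achieves 7:
1. Boatman goes to the right bank with the acid flask and the fuel sample.
2. Boatman goes back to the left bank alone.
3. Boatman goes to the right bank with the ether can and the peroxide.
4. Boatman goes back to the left bank with the acid flask and the fuel sample.
5. Boatman goes to the right bank with the catalyst vial and the solvent jar.
6. Boatman goes back to the left bank alone.
7. Boatman goes to the right bank with the acid flask and the fuel sample.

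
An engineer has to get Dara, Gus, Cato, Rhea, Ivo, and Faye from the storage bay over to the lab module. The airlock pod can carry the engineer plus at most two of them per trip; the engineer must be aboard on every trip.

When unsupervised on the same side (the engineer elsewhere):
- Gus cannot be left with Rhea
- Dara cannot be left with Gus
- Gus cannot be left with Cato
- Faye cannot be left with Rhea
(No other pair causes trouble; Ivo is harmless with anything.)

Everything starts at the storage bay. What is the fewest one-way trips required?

7

Counting alone: the engineer can take at most 2 across per trip to the lab module, so moving all 6 needs at least 3 loaded trips out, with a return between consecutive ones — at least 5 crossings.
The safety rule pushes this higher. Following every safe sequence of crossings, the most of the 6 that can be at the lab module as the airlock pod arrives there on crossing 5 is 5 — never all 6.
So no plan with fewer than 7 crossings exists, and this one achieves 7:
1. Engineer goes to the lab module with Gus and Rhea.
2. Engineer goes back to the storage bay with Gus.
3. Engineer goes to the lab module with Dara and Gus.
4. Engineer goes back to the storage bay with Gus.
5. Engineer goes to the lab module with Cato and Ivo.
6. Engineer goes back to the storage bay alone.
7. Engineer goes to the lab module with Faye and Gus.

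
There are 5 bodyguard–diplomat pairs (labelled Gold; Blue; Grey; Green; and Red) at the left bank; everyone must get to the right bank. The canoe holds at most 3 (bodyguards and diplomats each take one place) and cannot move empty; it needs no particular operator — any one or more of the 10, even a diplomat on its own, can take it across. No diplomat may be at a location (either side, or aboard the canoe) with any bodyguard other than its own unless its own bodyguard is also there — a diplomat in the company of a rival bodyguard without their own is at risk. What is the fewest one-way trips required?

Counting alone: each trip to the right bank takes at most 3 across and each return brings at least 1 back, so after t trips out (and t−1 returns) at most 3t − (t−1) of the 10 are across; that first reaches 10 at t = 5, so at least 9 crossings are needed.
The safety rule pushes this higher. Following every safe sequence of crossings, the most of the 10 that can be at the right bank as the canoe arrives there on crossing 9 is 9 — never all 10.
So no plan with fewer than 11 crossings exists, and this one achieves 11:
1. bodyguard Gold and diplomat Gold cross → the right bank.
2. bodyguard Gold crosses ← the left bank.
3. diplomat Blue, diplomat Green, and diplomat Grey cross → the right bank.
4. diplomat Gold crosses ← the left bank.
5. bodyguard Blue, bodyguard Green, and bodyguard Grey cross → the right bank.
6. bodyguard Blue and diplomat Blue cross ← the left bank.
7. bodyguard Blue, bodyguard Gold, and bodyguard Red cross → the right bank.
8. diplomat Grey crosses ← the left bank.
9. diplomat Blue and diplomat Gold cross → the right bank.
10. diplomat Gold crosses ← the left bank.
11. diplomat Gold, diplomat Grey, and diplomat Red cross → the right bank.

11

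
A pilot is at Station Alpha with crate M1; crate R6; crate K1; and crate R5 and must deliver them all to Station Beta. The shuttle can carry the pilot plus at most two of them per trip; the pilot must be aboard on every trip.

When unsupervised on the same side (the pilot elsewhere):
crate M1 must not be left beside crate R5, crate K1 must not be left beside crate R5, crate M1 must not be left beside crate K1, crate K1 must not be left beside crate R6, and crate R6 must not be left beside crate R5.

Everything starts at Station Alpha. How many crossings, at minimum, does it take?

5

Counting alone: the pilot can take at most 2 across per trip to Station Beta, so moving all 4 needs at least 2 loaded trips out, with a return between consecutive ones — at least 3 crossings.
The safety rule pushes this higher. Following every safe sequence of crossings, the most of the 4 that can be at Station Beta as the shuttle arrives there on crossing 3 is 3 — never all 4.
So no plan with fewer than 5 crossings exists, and this one achieves 5:
1. Pilot goes to Station Beta with crate K1 and crate R5.
2. Pilot goes back to Station Alpha with crate K1.
3. Pilot goes to Station Beta with crate M1 and crate R6.
4. Pilot goes back to Station Alpha with crate R5.
5. Pilot goes to Station Beta with crate K1 and crate R5.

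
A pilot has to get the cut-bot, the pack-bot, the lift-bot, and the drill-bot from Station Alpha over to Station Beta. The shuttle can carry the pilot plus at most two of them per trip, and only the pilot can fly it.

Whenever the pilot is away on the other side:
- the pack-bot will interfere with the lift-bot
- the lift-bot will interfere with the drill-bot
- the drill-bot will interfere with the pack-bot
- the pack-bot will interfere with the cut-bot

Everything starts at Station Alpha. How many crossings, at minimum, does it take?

5

Counting alone: the pilot can take at most 2 across per trip to Station Beta, so moving all 4 needs at least 2 loaded trips out, with a return between consecutive ones — at least 3 crossings.
The safety rule pushes this higher. Following every safe sequence of crossings, the most of the 4 that can be at Station Beta as the shuttle arrives there on crossing 3 is 3 — never all 4.
So no plan with fewer than 5 crossings exists, and this one achieves 5:
1. Pilot goes to Station Beta with the lift-bot and the pack-bot.
2. Pilot goes back to Station Alpha with the pack-bot.
3. Pilot goes to Station Beta with the cut-bot and the pack-bot.
4. Pilot goes back to Station Alpha with the pack-bot.
5. Pilot goes to Station Beta with the drill-bot and the pack-bot.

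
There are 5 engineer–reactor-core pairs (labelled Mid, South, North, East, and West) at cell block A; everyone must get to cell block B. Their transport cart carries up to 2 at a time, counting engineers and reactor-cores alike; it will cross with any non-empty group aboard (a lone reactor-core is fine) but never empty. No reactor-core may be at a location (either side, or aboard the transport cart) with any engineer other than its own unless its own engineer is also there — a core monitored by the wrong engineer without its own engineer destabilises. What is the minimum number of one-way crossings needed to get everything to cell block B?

Following every safe sequence of crossings from the start, the most of the 10 that can be at cell block B as the transport cart arrives there on crossings 1, 3, 5, 7 is 2, 3, 4, 5 respectively; the best ever achieved is 5 of 10.
From crossing 9 on, no configuration arises that was not already reachable earlier: only 82 distinct safe configurations (who is on which side, and where the transport cart is) can ever be reached, none of them has everyone across, and every continuation just revisits them. So no valid plan exists.

impossible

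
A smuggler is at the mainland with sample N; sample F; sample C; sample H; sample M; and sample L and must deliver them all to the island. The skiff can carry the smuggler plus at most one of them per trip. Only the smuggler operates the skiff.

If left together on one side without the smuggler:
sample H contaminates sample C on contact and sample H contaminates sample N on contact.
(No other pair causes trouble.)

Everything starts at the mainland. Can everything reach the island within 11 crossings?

Counting alone: the smuggler can take at most 1 across per trip to the island, so moving all 6 needs at least 6 loaded trips out, with a return between consecutive ones — at least 11 crossings.
The safety rule pushes this higher. Following every safe sequence of crossings, the most of the 6 that can be at the island as the skiff arrives there on crossing 11 is 5 — never all 6.
So the move cannot be finished within 11 crossings. (The shortest complete plan takes 13:)
1. Smuggler goes to the island with sample H.
2. Smuggler goes back to the mainland alone.
3. Smuggler goes to the island with sample N.
4. Smuggler goes back to the mainland with sample H.
5. Smuggler goes to the island with sample C.
6. Smuggler goes back to the mainland alone.
7. Smuggler goes to the island with sample F.
8. Smuggler goes back to the mainland alone.
9. Smuggler goes to the island with sample M.
10. Smuggler goes back to the mainland alone.
11. Smuggler goes to the island with sample L.
12. Smuggler goes back to the mainland alone.
13. Smuggler goes to the island with sample H.

No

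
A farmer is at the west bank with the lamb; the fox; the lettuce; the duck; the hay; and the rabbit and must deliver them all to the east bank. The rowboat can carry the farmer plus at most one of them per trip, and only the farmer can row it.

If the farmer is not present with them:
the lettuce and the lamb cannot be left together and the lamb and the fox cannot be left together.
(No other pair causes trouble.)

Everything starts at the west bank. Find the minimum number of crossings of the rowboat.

Counting alone: the farmer can take at most 1 across per trip to the east bank, so moving all 6 needs at least 6 loaded trips out, with a return between consecutive ones — at least 11 crossings.
The safety rule pushes this higher. Following every safe sequence of crossings, the most of the 6 that can be at the east bank as the rowboat arrives there on crossing 11 is 5 — never all 6.
So no plan with fewer than 13 crossings exists, and this one achieves 13:
1. Farmer goes to the east bank with the lamb.  [the west bank: the duck, the fox, the hay, the lettuce, the rabbit | the east bank: the lamb]
2. Farmer goes back to the west bank alone.  [the west bank: the duck, the fox, the hay, the lettuce, the rabbit | the east bank: the lamb]
3. Farmer goes to the east bank with the fox.  [the west bank: the duck, the hay, the lettuce, the rabbit | the east bank: the fox, the lamb]
4. Farmer goes back to the west bank with the lamb.  [the west bank: the duck, the hay, the lamb, the lettuce, the rabbit | the east bank: the fox]
5. Farmer goes to the east bank with the lettuce.  [the west bank: the duck, the hay, the lamb, the rabbit | the east bank: the fox, the lettuce]
6. Farmer goes back to the west bank alone.  [the west bank: the duck, the hay, the lamb, the rabbit | the east bank: the fox, the lettuce]
7. Farmer goes to the east bank with the duck.  [the west bank: the hay, the lamb, the rabbit | the east bank: the duck, the fox, the lettuce]
8. Farmer goes back to the west bank alone.  [the west bank: the hay, the lamb, the rabbit | the east bank: the duck, the fox, the lettuce]
9. Farmer goes to the east bank with the hay.  [the west bank: the lamb, the rabbit | the east bank: the duck, the fox, the hay, the lettuce]
10. Farmer goes back to the west bank alone.  [the west bank: the lamb, the rabbit | the east bank: the duck, the fox, the hay, the lettuce]
11. Farmer goes to the east bank with the rabbit.  [the west bank: the lamb | the east bank: the duck, the fox, the hay, the lettuce, the rabbit]
12. Farmer goes back to the west bank alone.  [the west bank: the lamb | the east bank: the duck, the fox, the hay, the lettuce, the rabbit]
13. Farmer goes to the east bank with the lamb.  [the west bank: — | the east bank: the duck, the fox, the hay, the lamb, the lettuce, the rabbit]

13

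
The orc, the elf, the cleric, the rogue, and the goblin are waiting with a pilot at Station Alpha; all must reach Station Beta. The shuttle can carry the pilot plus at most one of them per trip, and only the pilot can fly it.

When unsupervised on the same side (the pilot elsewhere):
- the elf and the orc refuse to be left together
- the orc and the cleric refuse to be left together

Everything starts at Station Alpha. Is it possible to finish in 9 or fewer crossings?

Counting alone: the pilot can take at most 1 across per trip to Station Beta, so moving all 5 needs at least 5 loaded trips out, with a return between consecutive ones — at least 9 crossings.
The safety rule pushes this higher. Following every safe sequence of crossings, the most of the 5 that can be at Station Beta as the shuttle arrives there on crossing 9 is 4 — never all 5.
So the move cannot be finished within 9 crossings. (The shortest complete plan takes 11:)
1. Pilot goes to Station Beta with the orc.  [Station Alpha: the cleric, the elf, the goblin, the rogue | Station Beta: the orc]
2. Pilot goes back to Station Alpha alone.  [Station Alpha: the cleric, the elf, the goblin, the rogue | Station Beta: the orc]
3. Pilot goes to Station Beta with the elf.  [Station Alpha: the cleric, the goblin, the rogue | Station Beta: the elf, the orc]
4. Pilot goes back to Station Alpha with the orc.  [Station Alpha: the cleric, the goblin, the orc, the rogue | Station Beta: the elf]
5. Pilot goes to Station Beta with the cleric.  [Station Alpha: the goblin, the orc, the rogue | Station Beta: the cleric, the elf]
6. Pilot goes back to Station Alpha alone.  [Station Alpha: the goblin, the orc, the rogue | Station Beta: the cleric, the elf]
7. Pilot goes to Station Beta with the rogue.  [Station Alpha: the goblin, the orc | Station Beta: the cleric, the elf, the rogue]
8. Pilot goes back to Station Alpha alone.  [Station Alpha: the goblin, the orc | Station Beta: the cleric, the elf, the rogue]
9. Pilot goes to Station Beta with the goblin.  [Station Alpha: the orc | Station Beta: the cleric, the elf, the goblin, the rogue]
10. Pilot goes back to Station Alpha alone.  [Station Alpha: the orc | Station Beta: the cleric, the elf, the goblin, the rogue]
11. Pilot goes to Station Beta with the orc.  [Station Alpha: — | Station Beta: the cleric, the elf, the goblin, the orc, the rogue]

No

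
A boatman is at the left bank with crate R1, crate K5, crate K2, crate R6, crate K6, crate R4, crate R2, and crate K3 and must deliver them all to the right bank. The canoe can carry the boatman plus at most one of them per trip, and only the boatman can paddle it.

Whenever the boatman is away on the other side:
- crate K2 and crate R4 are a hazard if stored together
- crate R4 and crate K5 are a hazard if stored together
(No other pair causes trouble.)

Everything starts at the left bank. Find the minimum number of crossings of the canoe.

Counting alone: the boatman can take at most 1 across per trip to the right bank, so moving all 8 needs at least 8 loaded trips out, with a return between consecutive ones — at least 15 crossings.
The safety rule pushes this higher. Following every safe sequence of crossings, the most of the 8 that can be at the right bank as the canoe arrives there on crossing 15 is 7 — never all 8.
So no plan with fewer than 17 crossings exists, and this one achieves 17:
1. Boatman goes to the right bank with crate R4.  [the left bank: crate K2, crate K3, crate K5, crate K6, crate R1, crate R2, crate R6 | the right bank: crate R4]
2. Boatman goes back to the left bank alone.  [the left bank: crate K2, crate K3, crate K5, crate K6, crate R1, crate R2, crate R6 | the right bank: crate R4]
3. Boatman goes to the right bank with crate R1.  [the left bank: crate K2, crate K3, crate K5, crate K6, crate R2, crate R6 | the right bank: crate R1, crate R4]
4. Boatman goes back to the left bank alone.  [the left bank: crate K2, crate K3, crate K5, crate K6, crate R2, crate R6 | the right bank: crate R1, crate R4]
5. Boatman goes to the right bank with crate K5.  [the left bank: crate K2, crate K3, crate K6, crate R2, crate R6 | the right bank: crate K5, crate R1, crate R4]
6. Boatman goes back to the left bank with crate R4.  [the left bank: crate K2, crate K3, crate K6, crate R2, crate R4, crate R6 | the right bank: crate K5, crate R1]
7. Boatman goes to the right bank with crate K2.  [the left bank: crate K3, crate K6, crate R2, crate R4, crate R6 | the right bank: crate K2, crate K5, crate R1]
8. Boatman goes back to the left bank alone.  [the left bank: crate K3, crate K6, crate R2, crate R4, crate R6 | the right bank: crate K2, crate K5, crate R1]
9. Boatman goes to the right bank with crate R6.  [the left bank: crate K3, crate K6, crate R2, crate R4 | the right bank: crate K2, crate K5, crate R1, crate R6]
10. Boatman goes back to the left bank alone.  [the left bank: crate K3, crate K6, crate R2, crate R4 | the right bank: crate K2, crate K5, crate R1, crate R6]
11. Boatman goes to the right bank with crate K6.  [the left bank: crate K3, crate R2, crate R4 | the right bank: crate K2, crate K5, crate K6, crate R1, crate R6]
12. Boatman goes back to the left bank alone.  [the left bank: crate K3, crate R2, crate R4 | the right bank: crate K2, crate K5, crate K6, crate R1, crate R6]
13. Boatman goes to the right bank with crate R2.  [the left bank: crate K3, crate R4 | the right bank: crate K2, crate K5, crate K6, crate R1, crate R2, crate R6]
14. Boatman goes back to the left bank alone.  [the left bank: crate K3, crate R4 | the right bank: crate K2, crate K5, crate K6, crate R1, crate R2, crate R6]
15. Boatman goes to the right bank with crate K3.  [the left bank: crate R4 | the right bank: crate K2, crate K3, crate K5, crate K6, crate R1, crate R2, crate R6]
16. Boatman goes back to the left bank alone.  [the left bank: crate R4 | the right bank: crate K2, crate K3, crate K5, crate K6, crate R1, crate R2, crate R6]
17. Boatman goes to the right bank with crate R4.  [the left bank: — | the right bank: crate K2, crate K3, crate K5, crate K6, crate R1, crate R2, crate R4, crate R6]

17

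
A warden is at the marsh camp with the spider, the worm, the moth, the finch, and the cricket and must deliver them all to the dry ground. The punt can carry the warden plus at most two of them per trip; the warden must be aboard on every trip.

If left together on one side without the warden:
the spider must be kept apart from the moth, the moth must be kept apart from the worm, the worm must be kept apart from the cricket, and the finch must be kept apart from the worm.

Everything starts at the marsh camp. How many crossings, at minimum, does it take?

5

Counting alone: the warden can take at most 2 across per trip to the dry ground, so moving all 5 needs at least 3 loaded trips out, with a return between consecutive ones — at least 5 crossings.
The plan below uses exactly 5 crossings, so it is optimal:
1. Warden goes to the dry ground with the spider and the worm.  [the marsh camp: the cricket, the finch, the moth | the dry ground: the spider, the worm]
2. Warden goes back to the marsh camp alone.  [the marsh camp: the cricket, the finch, the moth | the dry ground: the spider, the worm]
3. Warden goes to the dry ground with the cricket and the finch.  [the marsh camp: the moth | the dry ground: the cricket, the finch, the spider, the worm]
4. Warden goes back to the marsh camp with the worm.  [the marsh camp: the moth, the worm | the dry ground: the cricket, the finch, the spider]
5. Warden goes to the dry ground with the moth and the worm.  [the marsh camp: — | the dry ground: the cricket, the finch, the moth, the spider, the worm]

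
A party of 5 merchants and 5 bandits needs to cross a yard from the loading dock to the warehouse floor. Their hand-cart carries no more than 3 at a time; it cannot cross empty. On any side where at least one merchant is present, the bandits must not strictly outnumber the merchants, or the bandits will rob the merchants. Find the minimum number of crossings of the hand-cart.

11

Counting alone: each trip to the warehouse floor takes at most 3 across and each return brings at least 1 back, so after t trips out (and t−1 returns) at most 3t − (t−1) of the 10 are across; that first reaches 10 at t = 5, so at least 9 crossings are needed.
The safety rule pushes this higher. Following every safe sequence of crossings, the most of the 10 that can be at the warehouse floor as the hand-cart arrives there on crossing 9 is 9 — never all 10.
So no plan with fewer than 11 crossings exists, and this one achieves 11:
1. 2 bandits → the warehouse floor.  (the loading dock: 5M 3B; the warehouse floor: 0M 2B)
2. 1 bandit ← the loading dock.  (the loading dock: 5M 4B; the warehouse floor: 0M 1B)
3. 3 bandits → the warehouse floor.  (the loading dock: 5M 1B; the warehouse floor: 0M 4B)
4. 1 bandit ← the loading dock.  (the loading dock: 5M 2B; the warehouse floor: 0M 3B)
5. 3 merchants → the warehouse floor.  (the loading dock: 2M 2B; the warehouse floor: 3M 3B)
6. 1 merchant and 1 bandit ← the loading dock.  (the loading dock: 3M 3B; the warehouse floor: 2M 2B)
7. 3 merchants → the warehouse floor.  (the loading dock: 0M 3B; the warehouse floor: 5M 2B)
8. 1 bandit ← the loading dock.  (the loading dock: 0M 4B; the warehouse floor: 5M 1B)
9. 2 bandits → the warehouse floor.  (the loading dock: 0M 2B; the warehouse floor: 5M 3B)
10. 1 bandit ← the loading dock.  (the loading dock: 0M 3B; the warehouse floor: 5M 2B)
11. 3 bandits → the warehouse floor.  (the loading dock: 0M 0B; the warehouse floor: 5M 5B)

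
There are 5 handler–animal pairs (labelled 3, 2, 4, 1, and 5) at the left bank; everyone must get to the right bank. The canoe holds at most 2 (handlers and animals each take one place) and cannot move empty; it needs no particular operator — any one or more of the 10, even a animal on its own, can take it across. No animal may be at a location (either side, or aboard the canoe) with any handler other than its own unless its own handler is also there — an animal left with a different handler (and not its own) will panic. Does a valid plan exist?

No

Following every safe sequence of crossings from the start, the most of the 10 that can be at the right bank as the canoe arrives there on crossings 1, 3, 5, 7 is 2, 3, 4, 5 respectively; the best ever achieved is 5 of 10.
From crossing 9 on, no configuration arises that was not already reachable earlier: only 82 distinct safe configurations (who is on which side, and where the canoe is) can ever be reached, none of them has everyone across, and every continuation just revisits them. So no valid plan exists.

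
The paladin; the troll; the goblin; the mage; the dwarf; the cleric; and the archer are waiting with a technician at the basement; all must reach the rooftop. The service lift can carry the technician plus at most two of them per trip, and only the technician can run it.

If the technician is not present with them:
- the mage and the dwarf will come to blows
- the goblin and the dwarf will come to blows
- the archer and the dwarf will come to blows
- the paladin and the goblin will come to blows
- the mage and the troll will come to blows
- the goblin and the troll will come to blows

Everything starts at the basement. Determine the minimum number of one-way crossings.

impossible

Whatever the first load, the items left behind include a forbidden pair without the technician. No opening move is safe, so no plan exists.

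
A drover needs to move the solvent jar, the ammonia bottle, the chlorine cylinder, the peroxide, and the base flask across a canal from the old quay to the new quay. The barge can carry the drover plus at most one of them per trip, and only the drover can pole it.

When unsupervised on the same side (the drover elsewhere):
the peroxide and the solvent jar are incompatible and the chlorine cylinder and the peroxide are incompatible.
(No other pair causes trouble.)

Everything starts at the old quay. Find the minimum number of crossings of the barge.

Counting alone: the drover can take at most 1 across per trip to the new quay, so moving all 5 needs at least 5 loaded trips out, with a return between consecutive ones — at least 9 crossings.
The safety rule pushes this higher. Following every safe sequence of crossings, the most of the 5 that can be at the new quay as the barge arrives there on crossing 9 is 4 — never all 5.
So no plan with fewer than 11 crossings exists, and this one achieves 11:
1. Drover goes to the new quay with the peroxide.  [the old quay: the ammonia bottle, the base flask, the chlorine cylinder, the solvent jar | the new quay: the peroxide]
2. Drover goes back to the old quay alone.  [the old quay: the ammonia bottle, the base flask, the chlorine cylinder, the solvent jar | the new quay: the peroxide]
3. Drover goes to the new quay with the solvent jar.  [the old quay: the ammonia bottle, the base flask, the chlorine cylinder | the new quay: the peroxide, the solvent jar]
4. Drover goes back to the old quay with the peroxide.  [the old quay: the ammonia bottle, the base flask, the chlorine cylinder, the peroxide | the new quay: the solvent jar]
5. Drover goes to the new quay with the chlorine cylinder.  [the old quay: the ammonia bottle, the base flask, the peroxide | the new quay: the chlorine cylinder, the solvent jar]
6. Drover goes back to the old quay alone.  [the old quay: the ammonia bottle, the base flask, the peroxide | the new quay: the chlorine cylinder, the solvent jar]
7. Drover goes to the new quay with the ammonia bottle.  [the old quay: the base flask, the peroxide | the new quay: the ammonia bottle, the chlorine cylinder, the solvent jar]
8. Drover goes back to the old quay alone.  [the old quay: the base flask, the peroxide | the new quay: the ammonia bottle, the chlorine cylinder, the solvent jar]
9. Drover goes to the new quay with the base flask.  [the old quay: the peroxide | the new quay: the ammonia bottle, the base flask, the chlorine cylinder, the solvent jar]
10. Drover goes back to the old quay alone.  [the old quay: the peroxide | the new quay: the ammonia bottle, the base flask, the chlorine cylinder, the solvent jar]
11. Drover goes to the new quay with the peroxide.  [the old quay: — | the new quay: the ammonia bottle, the base flask, the chlorine cylinder, the peroxide, the solvent jar]

11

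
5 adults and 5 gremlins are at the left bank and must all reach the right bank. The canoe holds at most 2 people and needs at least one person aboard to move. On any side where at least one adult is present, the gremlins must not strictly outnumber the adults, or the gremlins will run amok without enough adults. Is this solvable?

Following every safe sequence of crossings from the start, the most of the 10 that can be at the right bank as the canoe arrives there on crossings 1, 3, 5, 7 is 2, 3, 4, 5 respectively; the best ever achieved is 5 of 10.
From crossing 9 on, no configuration arises that was not already reachable earlier: only 13 distinct safe configurations (who is on which side, and where the canoe is) can ever be reached, none of them has everyone across, and every continuation just revisits them. They are: 0 adults + 0 gremlins across (canoe back at the start); 0 adults + 1 gremlin across (canoe there); 0 adults + 1 gremlin across (canoe back at the start); 0 adults + 2 gremlins across (canoe there); 0 adults + 2 gremlins across (canoe back at the start); 0 adults + 3 gremlins across (canoe there); 0 adults + 3 gremlins across (canoe back at the start); 0 adults + 4 gremlins across (canoe there); 0 adults + 4 gremlins across (canoe back at the start); 0 adults + 5 gremlins across (canoe there); 1 adult + 1 gremlin across (canoe there); 1 adult + 1 gremlin across (canoe back at the start); 2 adults + 2 gremlins across (canoe there). So no valid plan exists.

No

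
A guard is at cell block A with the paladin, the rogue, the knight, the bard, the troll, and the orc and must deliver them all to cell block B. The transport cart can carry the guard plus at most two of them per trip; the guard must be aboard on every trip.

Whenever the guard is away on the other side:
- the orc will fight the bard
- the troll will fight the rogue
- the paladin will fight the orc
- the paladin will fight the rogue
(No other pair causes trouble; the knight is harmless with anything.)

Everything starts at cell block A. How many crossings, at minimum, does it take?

7

Counting alone: the guard can take at most 2 across per trip to cell block B, so moving all 6 needs at least 3 loaded trips out, with a return between consecutive ones — at least 5 crossings.
The safety rule pushes this higher. Following every safe sequence of crossings, the most of the 6 that can be at cell block B as the transport cart arrives there on crossing 5 is 5 — never all 6.
So no plan with fewer than 7 crossings exists, and this one achieves 7:
1. Guard goes to cell block B with the orc and the rogue.  [cell block A: the bard, the knight, the paladin, the troll | cell block B: the orc, the rogue]
2. Guard goes back to cell block A alone.  [cell block A: the bard, the knight, the paladin, the troll | cell block B: the orc, the rogue]
3. Guard goes to cell block B with the knight and the paladin.  [cell block A: the bard, the troll | cell block B: the knight, the orc, the paladin, the rogue]
4. Guard goes back to cell block A with the orc and the rogue.  [cell block A: the bard, the orc, the rogue, the troll | cell block B: the knight, the paladin]
5. Guard goes to cell block B with the bard and the troll.  [cell block A: the orc, the rogue | cell block B: the bard, the knight, the paladin, the troll]
6. Guard goes back to cell block A alone.  [cell block A: the orc, the rogue | cell block B: the bard, the knight, the paladin, the troll]
7. Guard goes to cell block B with the orc and the rogue.  [cell block A: — | cell block B: the bard, the knight, the orc, the paladin, the rogue, the troll]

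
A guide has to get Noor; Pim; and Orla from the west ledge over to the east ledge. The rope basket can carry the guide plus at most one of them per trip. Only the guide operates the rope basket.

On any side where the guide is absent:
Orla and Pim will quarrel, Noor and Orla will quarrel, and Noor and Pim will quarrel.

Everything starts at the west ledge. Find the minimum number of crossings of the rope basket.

Whatever the first load, the items left behind include a forbidden pair without the guide. No opening move is safe, so no plan exists.

impossible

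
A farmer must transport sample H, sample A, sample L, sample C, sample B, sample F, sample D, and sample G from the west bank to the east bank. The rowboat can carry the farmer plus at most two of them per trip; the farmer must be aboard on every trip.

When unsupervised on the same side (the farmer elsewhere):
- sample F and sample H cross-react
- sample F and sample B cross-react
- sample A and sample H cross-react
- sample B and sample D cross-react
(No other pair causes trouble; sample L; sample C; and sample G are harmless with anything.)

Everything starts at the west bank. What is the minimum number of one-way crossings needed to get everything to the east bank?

9

Counting alone: the farmer can take at most 2 across per trip to the east bank, so moving all 8 needs at least 4 loaded trips out, with a return between consecutive ones — at least 7 crossings.
The safety rule pushes this higher. Following every safe sequence of crossings, the most of the 8 that can be at the east bank as the rowboat arrives there on crossing 7 is 7 — never all 8.
So no plan with fewer than 9 crossings exists, and this one achieves 9:
1. Farmer goes to the east bank with sample B and sample H.  [the west bank: sample A, sample C, sample D, sample F, sample G, sample L | the east bank: sample B, sample H]
2. Farmer goes back to the west bank alone.  [the west bank: sample A, sample C, sample D, sample F, sample G, sample L | the east bank: sample B, sample H]
3. Farmer goes to the east bank with sample A and sample L.  [the west bank: sample C, sample D, sample F, sample G | the east bank: sample A, sample B, sample H, sample L]
4. Farmer goes back to the west bank with sample H.  [the west bank: sample C, sample D, sample F, sample G, sample H | the east bank: sample A, sample B, sample L]
5. Farmer goes to the east bank with sample C and sample F.  [the west bank: sample D, sample G, sample H | the east bank: sample A, sample B, sample C, sample F, sample L]
6. Farmer goes back to the west bank with sample B.  [the west bank: sample B, sample D, sample G, sample H | the east bank: sample A, sample C, sample F, sample L]
7. Farmer goes to the east bank with sample D and sample G.  [the west bank: sample B, sample H | the east bank: sample A, sample C, sample D, sample F, sample G, sample L]
8. Farmer goes back to the west bank alone.  [the west bank: sample B, sample H | the east bank: sample A, sample C, sample D, sample F, sample G, sample L]
9. Farmer goes to the east bank with sample B and sample H.  [the west bank: — | the east bank: sample A, sample B, sample C, sample D, sample F, sample G, sample H, sample L]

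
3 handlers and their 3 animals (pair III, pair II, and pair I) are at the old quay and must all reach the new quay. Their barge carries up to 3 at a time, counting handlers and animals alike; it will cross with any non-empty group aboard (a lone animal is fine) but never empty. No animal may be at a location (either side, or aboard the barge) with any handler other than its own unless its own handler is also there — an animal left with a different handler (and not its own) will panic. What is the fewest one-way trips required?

5

Counting alone: each trip to the new quay takes at most 3 across and each return brings at least 1 back, so after t trips out (and t−1 returns) at most 3t − (t−1) of the 6 are across; that first reaches 6 at t = 3, so at least 5 crossings are needed.
The plan below uses exactly 5 crossings, so it is optimal:
1. animal III and handler III cross → the new quay.
2. handler III crosses ← the old quay.
3. handler I, handler II, and handler III cross → the new quay.
4. animal III crosses ← the old quay.
5. animal I, animal II, and animal III cross → the new quay.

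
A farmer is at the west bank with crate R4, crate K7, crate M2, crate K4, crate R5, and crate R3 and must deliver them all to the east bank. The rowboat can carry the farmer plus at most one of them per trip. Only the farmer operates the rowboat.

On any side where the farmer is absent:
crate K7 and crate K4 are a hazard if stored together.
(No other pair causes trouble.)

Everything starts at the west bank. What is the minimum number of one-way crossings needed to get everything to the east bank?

Counting alone: the farmer can take at most 1 across per trip to the east bank, so moving all 6 needs at least 6 loaded trips out, with a return between consecutive ones — at least 11 crossings.
The plan below uses exactly 11 crossings, so it is optimal:
1. Farmer goes to the east bank with crate K7.
2. Farmer goes back to the west bank alone.
3. Farmer goes to the east bank with crate R4.
4. Farmer goes back to the west bank alone.
5. Farmer goes to the east bank with crate M2.
6. Farmer goes back to the west bank alone.
7. Farmer goes to the east bank with crate R5.
8. Farmer goes back to the west bank alone.
9. Farmer goes to the east bank with crate R3.
10. Farmer goes back to the west bank alone.
11. Farmer goes to the east bank with crate K4.

11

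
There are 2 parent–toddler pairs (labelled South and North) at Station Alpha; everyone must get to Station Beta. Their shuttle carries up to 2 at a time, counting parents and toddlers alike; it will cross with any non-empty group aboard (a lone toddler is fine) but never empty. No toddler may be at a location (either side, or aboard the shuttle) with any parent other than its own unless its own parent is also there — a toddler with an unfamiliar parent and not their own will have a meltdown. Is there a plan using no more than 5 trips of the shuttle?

Yes

Yes — this plan uses 5 crossings (≤ 5):
1. parent South and toddler South cross → Station Beta.
2. parent South crosses ← Station Alpha.
3. parent North and parent South cross → Station Beta.
4. parent North crosses ← Station Alpha.
5. parent North and toddler North cross → Station Beta.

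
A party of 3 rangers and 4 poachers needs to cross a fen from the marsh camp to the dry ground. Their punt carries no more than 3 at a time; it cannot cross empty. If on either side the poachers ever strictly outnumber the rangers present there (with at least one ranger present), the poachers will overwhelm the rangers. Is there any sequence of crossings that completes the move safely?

The poachers already outnumber the rangers at the marsh camp before anyone moves, so the starting position itself is disallowed.

No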